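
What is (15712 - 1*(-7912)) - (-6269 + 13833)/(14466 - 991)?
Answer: 318325836/13475 ≈ 23623.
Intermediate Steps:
(15712 - 1*(-7912)) - (-6269 + 13833)/(14466 - 991) = (15712 + 7912) - 7564/13475 = 23624 - 7564/13475 = 318325836/13475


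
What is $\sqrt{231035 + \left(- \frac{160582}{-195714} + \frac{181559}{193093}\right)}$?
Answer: $\frac{\sqrt{9165484609810308892095929}}{6298500567} \approx 480.66$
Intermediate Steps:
$\sqrt{231035 + \left(- \frac{160582}{-195714} + \frac{181559}{193093}\right)} = \sqrt{231035 + \left(\left(-160582\right) \left(- \frac{1}{195714}\right) + 181559 \cdot \frac{1}{193093}\right)} = \sqrt{231035 + \left(\frac{80291}{97857} + \frac{181559}{193093}\right)} = \sqrt{231035 + \frac{33270449126}{18895501701}} = \sqrt{\frac{4365555505939661}{18895501701}} = \frac{\sqrt{9165484609810308892095929}}{6298500567}$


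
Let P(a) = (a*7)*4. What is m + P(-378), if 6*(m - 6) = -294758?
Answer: -179113/3 ≈ -59704.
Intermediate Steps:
P(a) = 28*a (P(a) = (7*a)*4 = 28*a)
m = -147361/3 (m = 6 + (1/6)*(-294758) = 6 - 147379/3 = -147361/3 ≈ -49120.)
m + P(-378) = -147361/3 + 28*(-378) = -147361/3 - 10584 = -179113/3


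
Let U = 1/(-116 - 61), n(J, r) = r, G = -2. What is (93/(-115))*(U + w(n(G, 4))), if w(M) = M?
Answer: -21917/6785 ≈ -3.2302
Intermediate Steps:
U = -1/177 (U = 1/(-177) = -1/177 ≈ -0.0056497)
(93/(-115))*(U + w(n(G, 4))) = (93/(-115))*(-1/177 + 4) = (93*(-1/115))*(707/177) = -93/115*707/177 = -21917/6785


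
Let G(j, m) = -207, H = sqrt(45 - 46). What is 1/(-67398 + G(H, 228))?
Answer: -1/67605 ≈ -1.4792e-5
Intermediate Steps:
H = I (H = sqrt(-1) = I ≈ 1.0*I)
1/(-67398 + G(H, 228)) = 1/(-67398 - 207) = 1/(-67605) = -1/67605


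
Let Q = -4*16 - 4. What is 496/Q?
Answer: -124/17 ≈ -7.2941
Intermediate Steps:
Q = -68 (Q = -64 - 4 = -68)
496/Q = 496/(-68) = 496*(-1/68) = -124/17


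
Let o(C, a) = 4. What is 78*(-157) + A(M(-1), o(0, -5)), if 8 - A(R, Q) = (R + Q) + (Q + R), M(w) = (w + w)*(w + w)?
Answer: -12254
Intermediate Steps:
M(w) = 4*w² (M(w) = (2*w)*(2*w) = 4*w²)
A(R, Q) = 8 - 2*Q - 2*R (A(R, Q) = 8 - ((R + Q) + (Q + R)) = 8 - ((Q + R) + (Q + R)) = 8 - (2*Q + 2*R) = 8 + (-2*Q - 2*R) = 8 - 2*Q - 2*R)
78*(-157) + A(M(-1), o(0, -5)) = 78*(-157) + (8 - 2*4 - 8*(-1)²) = -12246 + (8 - 8 - 8) = -12246 - 8 = -12254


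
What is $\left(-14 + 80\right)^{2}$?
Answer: $4356$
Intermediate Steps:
$\left(-14 + 80\right)^{2} = 66^{2} = 4356$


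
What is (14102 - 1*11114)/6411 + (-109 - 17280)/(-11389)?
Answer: 48503737/24338293 ≈ 1.9929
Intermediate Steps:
(14102 - 1*11114)/6411 + (-109 - 17280)/(-11389) = (14102 - 11114)*(1/6411) - 17389*(-1/11389) = 2988*(1/6411) + 17389/11389 = 996/2137 + 17389/11389 = 48503737/24338293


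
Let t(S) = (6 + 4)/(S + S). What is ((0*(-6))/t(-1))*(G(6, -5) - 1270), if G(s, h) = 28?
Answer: 0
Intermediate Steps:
t(S) = 5/S (t(S) = 10/((2*S)) = 10*(1/(2*S)) = 5/S)
((0*(-6))/t(-1))*(G(6, -5) - 1270) = ((0*(-6))/((5/(-1))))*(28 - 1270) = (0/((5*(-1))))*(-1242) = (0/(-5))*(-1242) = (0*(-⅕))*(-1242) = 0*(-1242) = 0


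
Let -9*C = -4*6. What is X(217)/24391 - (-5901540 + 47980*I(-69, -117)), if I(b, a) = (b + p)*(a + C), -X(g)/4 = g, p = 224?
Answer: 62649779153516/73173 ≈ 8.5619e+8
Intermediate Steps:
X(g) = -4*g
C = 8/3 (C = -(-4)*6/9 = -⅑*(-24) = 8/3 ≈ 2.6667)
I(b, a) = (224 + b)*(8/3 + a) (I(b, a) = (b + 224)*(a + 8/3) = (224 + b)*(8/3 + a))
X(217)/24391 - (-5901540 + 47980*I(-69, -117)) = -4*217/24391 - 47980/(1/((1792/3 + 224*(-117) + (8/3)*(-69) - 117*(-69)) - 123)) = -868*1/24391 - 47980/(1/((1792/3 - 26208 - 184 + 8073) - 123)) = -868/24391 - 47980/(1/(-53165/3 - 123)) = -868/24391 - 47980/(1/(-53534/3)) = -868/24391 - 47980/(-3/53534) = -868/24391 - 47980*(-53534/3) = -868/24391 + 2568561320/3 = 62649779153516/73173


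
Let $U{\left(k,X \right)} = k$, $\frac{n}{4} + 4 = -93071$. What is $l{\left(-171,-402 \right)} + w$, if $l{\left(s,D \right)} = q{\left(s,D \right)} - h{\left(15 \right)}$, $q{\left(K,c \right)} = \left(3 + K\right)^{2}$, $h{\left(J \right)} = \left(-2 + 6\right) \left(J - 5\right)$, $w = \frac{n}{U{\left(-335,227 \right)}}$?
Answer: $\frac{1962788}{67} \approx 29295.0$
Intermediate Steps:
$n = -372300$ ($n = -16 + 4 \left(-93071\right) = -16 - 372284 = -372300$)
$w = \frac{74460}{67}$ ($w = - \frac{372300}{-335} = \left(-372300\right) \left(- \frac{1}{335}\right) = \frac{74460}{67} \approx 1111.3$)
$h{\left(J \right)} = -20 + 4 J$ ($h{\left(J \right)} = 4 \left(-5 + J\right) = -20 + 4 J$)
$l{\left(s,D \right)} = -40 + \left(3 + s\right)^{2}$ ($l{\left(s,D \right)} = \left(3 + s\right)^{2} - \left(-20 + 4 \cdot 15\right) = \left(3 + s\right)^{2} - \left(-20 + 60\right) = \left(3 + s\right)^{2} - 40 = -40 + \left(3 + s\right)^{2}$)
$l{\left(-171,-402 \right)} + w = \left(-40 + \left(3 - 171\right)^{2}\right) + \frac{74460}{67} = \left(-40 + \left(-168\right)^{2}\right) + \frac{74460}{67} = \left(-40 + 28224\right) + \frac{74460}{67} = 28184 + \frac{74460}{67} = \frac{1962788}{67}$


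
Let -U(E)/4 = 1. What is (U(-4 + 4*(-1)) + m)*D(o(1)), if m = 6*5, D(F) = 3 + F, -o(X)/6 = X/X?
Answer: -78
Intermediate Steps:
U(E) = -4 (U(E) = -4*1 = -4)
o(X) = -6 (o(X) = -6*X/X = -6*1 = -6)
m = 30
(U(-4 + 4*(-1)) + m)*D(o(1)) = (-4 + 30)*(3 - 6) = 26*(-3) = -78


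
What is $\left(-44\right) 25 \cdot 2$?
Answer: $-2200$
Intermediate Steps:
$\left(-44\right) 25 \cdot 2 = \left(-1100\right) 2 = -2200$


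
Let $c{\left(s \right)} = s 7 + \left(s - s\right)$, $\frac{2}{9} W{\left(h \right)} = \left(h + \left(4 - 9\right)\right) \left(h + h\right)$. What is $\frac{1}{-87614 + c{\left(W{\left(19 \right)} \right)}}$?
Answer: $- \frac{1}{70856} \approx -1.4113 \cdot 10^{-5}$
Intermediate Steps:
$W{\left(h \right)} = 9 h \left(-5 + h\right)$ ($W{\left(h \right)} = \frac{9 \left(h + \left(4 - 9\right)\right) \left(h + h\right)}{2} = \frac{9 \left(h - 5\right) 2 h}{2} = \frac{9 \left(-5 + h\right) 2 h}{2} = \frac{9 \cdot 2 h \left(-5 + h\right)}{2} = 9 h \left(-5 + h\right)$)
$c{\left(s \right)} = 7 s$ ($c{\left(s \right)} = 7 s + 0 = 7 s$)
$\frac{1}{-87614 + c{\left(W{\left(19 \right)} \right)}} = \frac{1}{-87614 + 7 \cdot 9 \cdot 19 \left(-5 + 19\right)} = \frac{1}{-87614 + 7 \cdot 9 \cdot 19 \cdot 14} = \frac{1}{-87614 + 7 \cdot 2394} = \frac{1}{-87614 + 16758} = \frac{1}{-70856} = - \frac{1}{70856}$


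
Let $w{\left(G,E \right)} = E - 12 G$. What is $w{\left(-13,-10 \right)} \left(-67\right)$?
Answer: $-9782$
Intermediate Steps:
$w{\left(-13,-10 \right)} \left(-67\right) = \left(-10 - -156\right) \left(-67\right) = \left(-10 + 156\right) \left(-67\right) = 146 \left(-67\right) = -9782$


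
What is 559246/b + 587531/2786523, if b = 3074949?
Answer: 1121659900859/2856138704109 ≈ 0.39272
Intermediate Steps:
559246/b + 587531/2786523 = 559246/3074949 + 587531/2786523 = 1121659900859/2856138704109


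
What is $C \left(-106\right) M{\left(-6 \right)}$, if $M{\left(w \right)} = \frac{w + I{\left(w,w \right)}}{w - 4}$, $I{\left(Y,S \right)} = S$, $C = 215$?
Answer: $-27348$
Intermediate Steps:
$M{\left(w \right)} = \frac{2 w}{-4 + w}$ ($M{\left(w \right)} = \frac{w + w}{w - 4} = \frac{2 w}{-4 + w}$)
$C \left(-106\right) M{\left(-6 \right)} = 215 \left(-106\right) 2 \left(-6\right) \frac{1}{-4 - 6} = - 22790 \cdot 2 \left(-6\right) \frac{1}{-10} = - 22790 \cdot 2 \left(-6\right) \left(- \frac{1}{10}\right) = \left(-22790\right) \frac{6}{5} = -27348$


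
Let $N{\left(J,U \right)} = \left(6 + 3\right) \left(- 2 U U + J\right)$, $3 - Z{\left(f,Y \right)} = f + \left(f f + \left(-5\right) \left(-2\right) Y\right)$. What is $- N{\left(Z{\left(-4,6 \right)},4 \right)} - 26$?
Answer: $883$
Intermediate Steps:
$Z{\left(f,Y \right)} = 3 - f - f^{2} - 10 Y$ ($Z{\left(f,Y \right)} = 3 - \left(f + \left(f f + \left(-5\right) \left(-2\right) Y\right)\right) = 3 - \left(f + \left(f^{2} + 10 Y\right)\right) = 3 - \left(f + f^{2} + 10 Y\right) = 3 - f - f^{2} - 10 Y$)
$N{\left(J,U \right)} = - 18 U^{2} + 9 J$ ($N{\left(J,U \right)} = 9 \left(- 2 U^{2} + J\right) = 9 \left(J - 2 U^{2}\right) = - 18 U^{2} + 9 J$)
$- N{\left(Z{\left(-4,6 \right)},4 \right)} - 26 = - (- 18 \cdot 4^{2} + 9 \left(3 - -4 - \left(-4\right)^{2} - 60\right)) - 26 = - (\left(-18\right) 16 + 9 \left(3 + 4 - 16 - 60\right)) - 26 = - (-288 + 9 \left(3 + 4 - 16 - 60\right)) - 26 = - (-288 + 9 \left(-69\right)) - 26 = - (-288 - 621) - 26 = \left(-1\right) \left(-909\right) - 26 = 909 - 26 = 883$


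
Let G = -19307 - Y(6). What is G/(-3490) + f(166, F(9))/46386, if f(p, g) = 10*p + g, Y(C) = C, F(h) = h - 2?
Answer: 225417662/40471785 ≈ 5.5697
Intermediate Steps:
F(h) = -2 + h
G = -19313 (G = -19307 - 1*6 = -19307 - 6 = -19313)
f(p, g) = g + 10*p
G/(-3490) + f(166, F(9))/46386 = -19313/(-3490) + ((-2 + 9) + 10*166)/46386 = -19313*(-1/3490) + (7 + 1660)*(1/46386) = 19313/3490 + 1667*(1/46386) = 19313/3490 + 1667/46386 = 225417662/40471785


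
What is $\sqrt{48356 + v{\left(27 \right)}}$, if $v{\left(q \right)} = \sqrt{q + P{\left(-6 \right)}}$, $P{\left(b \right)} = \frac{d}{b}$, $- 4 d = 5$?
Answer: $\frac{\sqrt{1740816 + 3 \sqrt{3918}}}{6} \approx 219.91$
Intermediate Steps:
$d = - \frac{5}{4}$ ($d = \left(- \frac{1}{4}\right) 5 = - \frac{5}{4} \approx -1.25$)
$P{\left(b \right)} = - \frac{5}{4 b}$
$v{\left(q \right)} = \sqrt{\frac{5}{24} + q}$ ($v{\left(q \right)} = \sqrt{q - \frac{5}{4 \left(-6\right)}} = \sqrt{q - - \frac{5}{24}} = \sqrt{q + \frac{5}{24}} = \sqrt{\frac{5}{24} + q}$)
$\sqrt{48356 + v{\left(27 \right)}} = \sqrt{48356 + \frac{\sqrt{30 + 144 \cdot 27}}{12}} = \sqrt{48356 + \frac{\sqrt{30 + 3888}}{12}} = \sqrt{48356 + \frac{\sqrt{3918}}{12}}$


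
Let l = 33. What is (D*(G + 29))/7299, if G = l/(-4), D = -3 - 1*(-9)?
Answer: 83/4866 ≈ 0.017057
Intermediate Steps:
D = 6 (D = -3 + 9 = 6)
G = -33/4 (G = 33/(-4) = 33*(-1/4) = -33/4 ≈ -8.2500)
(D*(G + 29))/7299 = (6*(-33/4 + 29))/7299 = (6*(83/4))*(1/7299) = (249/2)*(1/7299) = 83/4866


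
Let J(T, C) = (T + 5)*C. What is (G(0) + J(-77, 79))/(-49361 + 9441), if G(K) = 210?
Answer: 2739/19960 ≈ 0.13722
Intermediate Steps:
J(T, C) = C*(5 + T) (J(T, C) = (5 + T)*C = C*(5 + T))
(G(0) + J(-77, 79))/(-49361 + 9441) = (210 + 79*(5 - 77))/(-49361 + 9441) = (210 + 79*(-72))/(-39920) = (210 - 5688)*(-1/39920) = -5478*(-1/39920) = 2739/19960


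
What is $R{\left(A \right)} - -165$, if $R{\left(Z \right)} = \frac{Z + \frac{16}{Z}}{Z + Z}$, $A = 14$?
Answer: $\frac{16223}{98} \approx 165.54$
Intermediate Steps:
$R{\left(Z \right)} = \frac{Z + \frac{16}{Z}}{2 Z}$
$R{\left(A \right)} - -165 = \left(\frac{1}{2} + \frac{8}{196}\right) - -165 = \left(\frac{1}{2} + 8 \cdot \frac{1}{196}\right) + 165 = \left(\frac{1}{2} + \frac{2}{49}\right) + 165 = \frac{53}{98} + 165 = \frac{16223}{98}$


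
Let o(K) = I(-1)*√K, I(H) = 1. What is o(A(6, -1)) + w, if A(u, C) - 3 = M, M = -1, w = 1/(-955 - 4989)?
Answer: -1/5944 + √2 ≈ 1.4140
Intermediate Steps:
w = -1/5944 (w = 1/(-5944) = -1/5944 ≈ -0.00016824)
A(u, C) = 2 (A(u, C) = 3 - 1 = 2)
o(K) = √K (o(K) = 1*√K = √K)
o(A(6, -1)) + w = √2 - 1/5944 = -1/5944 + √2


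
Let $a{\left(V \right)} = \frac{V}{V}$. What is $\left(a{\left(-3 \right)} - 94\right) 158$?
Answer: $-14694$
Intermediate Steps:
$a{\left(V \right)} = 1$
$\left(a{\left(-3 \right)} - 94\right) 158 = \left(1 - 94\right) 158 = \left(-93\right) 158 = -14694$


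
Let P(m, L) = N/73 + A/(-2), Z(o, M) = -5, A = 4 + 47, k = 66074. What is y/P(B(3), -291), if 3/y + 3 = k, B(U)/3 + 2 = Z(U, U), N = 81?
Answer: -146/78426277 ≈ -1.8616e-6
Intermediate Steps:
A = 51
B(U) = -21 (B(U) = -6 + 3*(-5) = -6 - 15 = -21)
y = 3/66071 (y = 3/(-3 + 66074) = 3/66071 ≈ 4.5406e-5)
P(m, L) = -3561/146 (P(m, L) = 81/73 + 51/(-2) = 81*(1/73) + 51*(-½) = 81/73 - 51/2 = -3561/146)
y/P(B(3), -291) = 3/(66071*(-3561/146)) = (3/66071)*(-146/3561) = -146/78426277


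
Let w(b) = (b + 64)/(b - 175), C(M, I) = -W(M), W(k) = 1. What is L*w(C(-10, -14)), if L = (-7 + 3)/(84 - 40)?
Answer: 63/1936 ≈ 0.032541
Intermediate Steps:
C(M, I) = -1 (C(M, I) = -1*1 = -1)
L = -1/11 (L = -4/44 = -4*1/44 = -1/11 ≈ -0.090909)
w(b) = (64 + b)/(-175 + b)
L*w(C(-10, -14)) = -(64 - 1)/(11*(-175 - 1)) = -63/(11*(-176)) = -(-1)*63/1936 = -1/11*(-63/176) = 63/1936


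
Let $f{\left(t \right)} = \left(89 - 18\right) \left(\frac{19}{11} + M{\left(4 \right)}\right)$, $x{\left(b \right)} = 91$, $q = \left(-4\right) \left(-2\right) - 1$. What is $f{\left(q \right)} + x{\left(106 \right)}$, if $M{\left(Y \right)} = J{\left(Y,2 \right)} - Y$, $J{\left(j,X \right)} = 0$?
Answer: $- \frac{774}{11} \approx -70.364$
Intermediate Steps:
$q = 7$ ($q = 8 - 1 = 7$)
$M{\left(Y \right)} = - Y$ ($M{\left(Y \right)} = 0 - Y = - Y$)
$f{\left(t \right)} = - \frac{1775}{11}$ ($f{\left(t \right)} = \left(89 - 18\right) \left(\frac{19}{11} - 4\right) = 71 \left(19 \cdot \frac{1}{11} - 4\right) = 71 \left(\frac{19}{11} - 4\right) = 71 \left(- \frac{25}{11}\right) = - \frac{1775}{11}$)
$f{\left(q \right)} + x{\left(106 \right)} = - \frac{1775}{11} + 91 = - \frac{774}{11}$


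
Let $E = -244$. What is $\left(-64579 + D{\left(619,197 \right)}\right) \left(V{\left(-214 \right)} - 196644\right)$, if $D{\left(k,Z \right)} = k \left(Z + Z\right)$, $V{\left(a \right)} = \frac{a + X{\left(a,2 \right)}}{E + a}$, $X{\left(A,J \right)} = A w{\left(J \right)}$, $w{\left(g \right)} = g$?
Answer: $-35259394365$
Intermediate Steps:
$X{\left(A,J \right)} = A J$
$V{\left(a \right)} = \frac{3 a}{-244 + a}$ ($V{\left(a \right)} = \frac{a + a 2}{-244 + a} = \frac{a + 2 a}{-244 + a} = \frac{3 a}{-244 + a}$)
$D{\left(k,Z \right)} = 2 Z k$ ($D{\left(k,Z \right)} = k 2 Z = 2 Z k$)
$\left(-64579 + D{\left(619,197 \right)}\right) \left(V{\left(-214 \right)} - 196644\right) = \left(-64579 + 2 \cdot 197 \cdot 619\right) \left(3 \left(-214\right) \frac{1}{-244 - 214} - 196644\right) = \left(-64579 + 243886\right) \left(3 \left(-214\right) \frac{1}{-458} - 196644\right) = 179307 \left(3 \left(-214\right) \left(- \frac{1}{458}\right) - 196644\right) = 179307 \left(\frac{321}{229} - 196644\right) = 179307 \left(- \frac{45031155}{229}\right) = -35259394365$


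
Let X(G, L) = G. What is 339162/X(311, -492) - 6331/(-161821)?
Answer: 54885502943/50326331 ≈ 1090.6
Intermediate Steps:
339162/X(311, -492) - 6331/(-161821) = 339162/311 - 6331/(-161821) = 339162*(1/311) - 6331*(-1/161821) = 339162/311 + 6331/161821 = 54885502943/50326331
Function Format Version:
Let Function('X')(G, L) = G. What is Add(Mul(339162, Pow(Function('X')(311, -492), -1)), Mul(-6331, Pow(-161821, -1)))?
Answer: Rational(54885502943, 50326331) ≈ 1090.6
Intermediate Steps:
Add(Mul(339162, Pow(Function('X')(311, -492), -1)), Mul(-6331, Pow(-161821, -1))) = Add(Mul(339162, Pow(311, -1)), Mul(-6331, Pow(-161821, -1))) = Add(Mul(339162, Rational(1, 311)), Mul(-6331, Rational(-1, 161821))) = Add(Rational(339162, 311), Rational(6331, 161821)) = Rational(54885502943, 50326331)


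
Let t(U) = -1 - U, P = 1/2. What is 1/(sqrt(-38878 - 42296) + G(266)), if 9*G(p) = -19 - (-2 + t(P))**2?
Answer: -4500/105217129 - 1296*I*sqrt(81174)/105217129 ≈ -4.2769e-5 - 0.0035094*I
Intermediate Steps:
P = 1/2 ≈ 0.50000
G(p) = -125/36 (G(p) = (-19 - (-2 + (-1 - 1*1/2))**2)/9 = (-19 - (-2 + (-1 - 1/2))**2)/9 = (-19 - (-2 - 3/2)**2)/9 = (-19 - (-7/2)**2)/9 = (-19 - 1*49/4)/9 = (-19 - 49/4)/9 = (1/9)*(-125/4) = -125/36)
1/(sqrt(-38878 - 42296) + G(266)) = 1/(sqrt(-38878 - 42296) - 125/36) = 1/(sqrt(-81174) - 125/36) = 1/(I*sqrt(81174) - 125/36) = 1/(-125/36 + I*sqrt(81174))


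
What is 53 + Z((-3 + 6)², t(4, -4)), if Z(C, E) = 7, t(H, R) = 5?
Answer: 60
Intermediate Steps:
53 + Z((-3 + 6)², t(4, -4)) = 53 + 7 = 60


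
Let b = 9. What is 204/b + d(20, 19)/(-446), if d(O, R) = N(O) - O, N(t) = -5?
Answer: 30403/1338 ≈ 22.723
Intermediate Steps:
d(O, R) = -5 - O
204/b + d(20, 19)/(-446) = 204/9 + (-5 - 1*20)/(-446) = 204*(⅑) + (-5 - 20)*(-1/446) = 68/3 - 25*(-1/446) = 68/3 + 25/446 = 30403/1338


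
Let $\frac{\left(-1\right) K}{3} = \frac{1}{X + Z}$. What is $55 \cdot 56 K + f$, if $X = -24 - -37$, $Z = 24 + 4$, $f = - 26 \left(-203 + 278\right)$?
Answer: $- \frac{89190}{41} \approx -2175.4$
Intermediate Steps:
$f = -1950$ ($f = \left(-26\right) 75 = -1950$)
$Z = 28$
$X = 13$ ($X = -24 + 37 = 13$)
$K = - \frac{3}{41}$ ($K = - \frac{3}{13 + 28} = - \frac{3}{41} \approx -0.073171$)
$55 \cdot 56 K + f = 55 \cdot 56 \left(- \frac{3}{41}\right) - 1950 = 3080 \left(- \frac{3}{41}\right) - 1950 = - \frac{9240}{41} - 1950 = - \frac{89190}{41}$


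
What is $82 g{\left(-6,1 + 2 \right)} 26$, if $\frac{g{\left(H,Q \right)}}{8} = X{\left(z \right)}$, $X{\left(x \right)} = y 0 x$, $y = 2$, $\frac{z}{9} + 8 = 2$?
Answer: $0$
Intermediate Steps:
$z = -54$ ($z = -72 + 9 \cdot 2 = -72 + 18 = -54$)
$X{\left(x \right)} = 0$ ($X{\left(x \right)} = 2 \cdot 0 x = 0 x = 0$)
$g{\left(H,Q \right)} = 0$ ($g{\left(H,Q \right)} = 8 \cdot 0 = 0$)
$82 g{\left(-6,1 + 2 \right)} 26 = 82 \cdot 0 \cdot 26 = 0 \cdot 26 = 0$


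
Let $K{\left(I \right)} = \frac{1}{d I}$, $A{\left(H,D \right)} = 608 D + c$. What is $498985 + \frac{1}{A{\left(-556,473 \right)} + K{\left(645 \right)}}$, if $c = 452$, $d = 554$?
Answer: $\frac{51357484178418115}{102923903881} \approx 4.9899 \cdot 10^{5}$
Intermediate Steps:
$A{\left(H,D \right)} = 452 + 608 D$ ($A{\left(H,D \right)} = 608 D + 452 = 452 + 608 D$)
$K{\left(I \right)} = \frac{1}{554 I}$
$498985 + \frac{1}{A{\left(-556,473 \right)} + K{\left(645 \right)}} = 498985 + \frac{1}{\left(452 + 608 \cdot 473\right) + \frac{1}{554 \cdot 645}} = 498985 + \frac{1}{\left(452 + 287584\right) + \frac{1}{554} \cdot \frac{1}{645}} = 498985 + \frac{1}{288036 + \frac{1}{357330}} = 498985 + \frac{1}{\frac{102923903881}{357330}} = 498985 + \frac{357330}{102923903881} = \frac{51357484178418115}{102923903881}$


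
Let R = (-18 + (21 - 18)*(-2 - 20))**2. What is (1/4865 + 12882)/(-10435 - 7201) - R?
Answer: -605461402771/85799140 ≈ -7056.7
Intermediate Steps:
R = 7056 (R = (-18 + 3*(-22))**2 = (-18 - 66)**2 = (-84)**2 = 7056)
(1/4865 + 12882)/(-10435 - 7201) - R = (1/4865 + 12882)/(-10435 - 7201) - 1*7056 = (1/4865 + 12882)/(-17636) - 7056 = (62670931/4865)*(-1/17636) - 7056 = -62670931/85799140 - 7056 = -605461402771/85799140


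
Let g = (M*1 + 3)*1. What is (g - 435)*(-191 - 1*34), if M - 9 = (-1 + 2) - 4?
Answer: 95850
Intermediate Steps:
M = 6 (M = 9 + ((-1 + 2) - 4) = 9 + (1 - 4) = 9 - 3 = 6)
g = 9 (g = (6*1 + 3)*1 = (6 + 3)*1 = 9*1 = 9)
(g - 435)*(-191 - 1*34) = (9 - 435)*(-191 - 1*34) = -426*(-191 - 34) = -426*(-225) = 95850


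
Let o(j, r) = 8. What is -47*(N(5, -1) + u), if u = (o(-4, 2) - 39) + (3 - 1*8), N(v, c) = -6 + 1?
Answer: 1927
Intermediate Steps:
N(v, c) = -5
u = -36 (u = (8 - 39) + (3 - 1*8) = -31 + (3 - 8) = -31 - 5 = -36)
-47*(N(5, -1) + u) = -47*(-5 - 36) = -47*(-41) = 1927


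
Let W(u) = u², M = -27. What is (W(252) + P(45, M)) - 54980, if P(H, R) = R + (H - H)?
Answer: 8497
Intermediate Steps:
P(H, R) = R (P(H, R) = R + 0 = R)
(W(252) + P(45, M)) - 54980 = (252² - 27) - 54980 = (63504 - 27) - 54980 = 63477 - 54980 = 8497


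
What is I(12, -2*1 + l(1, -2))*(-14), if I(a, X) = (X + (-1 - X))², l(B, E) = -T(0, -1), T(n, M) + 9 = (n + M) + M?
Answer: -14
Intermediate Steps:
T(n, M) = -9 + n + 2*M (T(n, M) = -9 + ((n + M) + M) = -9 + ((M + n) + M) = -9 + (n + 2*M) = -9 + n + 2*M)
l(B, E) = 11 (l(B, E) = -(-9 + 0 + 2*(-1)) = -(-9 + 0 - 2) = -1*(-11) = 11)
I(a, X) = 1 (I(a, X) = (-1)² = 1)
I(12, -2*1 + l(1, -2))*(-14) = 1*(-14) = -14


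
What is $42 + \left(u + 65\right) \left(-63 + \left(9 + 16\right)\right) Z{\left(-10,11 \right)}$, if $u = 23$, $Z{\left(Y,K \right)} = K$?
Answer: $-36742$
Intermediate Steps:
$42 + \left(u + 65\right) \left(-63 + \left(9 + 16\right)\right) Z{\left(-10,11 \right)} = 42 + \left(23 + 65\right) \left(-63 + \left(9 + 16\right)\right) 11 = 42 + 88 \left(-63 + 25\right) 11 = 42 + 88 \left(-38\right) 11 = 42 - 36784 = -36742$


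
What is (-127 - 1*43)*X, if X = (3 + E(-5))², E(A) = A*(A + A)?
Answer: -477530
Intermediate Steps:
E(A) = 2*A² (E(A) = A*(2*A) = 2*A²)
X = 2809 (X = (3 + 2*(-5)²)² = (3 + 2*25)² = (3 + 50)² = 53² = 2809)
(-127 - 1*43)*X = (-127 - 1*43)*2809 = (-127 - 43)*2809 = -170*2809 = -477530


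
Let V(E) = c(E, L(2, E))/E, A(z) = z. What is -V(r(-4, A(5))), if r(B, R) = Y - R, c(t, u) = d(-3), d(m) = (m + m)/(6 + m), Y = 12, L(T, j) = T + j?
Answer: 2/7 ≈ 0.28571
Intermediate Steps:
d(m) = 2*m/(6 + m) (d(m) = (2*m)/(6 + m) = 2*m/(6 + m))
c(t, u) = -2 (c(t, u) = 2*(-3)/(6 - 3) = 2*(-3)/3 = 2*(-3)*(1/3) = -2)
r(B, R) = 12 - R
V(E) = -2/E
-V(r(-4, A(5))) = -(-2)/(12 - 1*5) = -(-2)/(12 - 5) = -(-2)/7 = -1*(-2/7) = 2/7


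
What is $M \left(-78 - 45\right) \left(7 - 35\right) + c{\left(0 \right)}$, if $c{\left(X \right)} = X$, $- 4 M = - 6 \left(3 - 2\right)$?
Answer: $5166$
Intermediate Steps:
$M = \frac{3}{2}$ ($M = - \frac{\left(-6\right) \left(3 - 2\right)}{4} = - \frac{\left(-6\right) 1}{4} = \left(- \frac{1}{4}\right) \left(-6\right) = \frac{3}{2} \approx 1.5$)
$M \left(-78 - 45\right) \left(7 - 35\right) + c{\left(0 \right)} = \frac{3 \left(-78 - 45\right) \left(7 - 35\right)}{2} + 0 = \frac{3 \left(\left(-123\right) \left(-28\right)\right)}{2} + 0 = \frac{3}{2} \cdot 3444 + 0 = 5166 + 0 = 5166$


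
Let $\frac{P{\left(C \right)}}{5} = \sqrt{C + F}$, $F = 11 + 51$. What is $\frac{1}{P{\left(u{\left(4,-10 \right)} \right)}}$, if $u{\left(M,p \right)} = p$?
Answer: $\frac{\sqrt{13}}{130} \approx 0.027735$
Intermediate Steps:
$F = 62$
$P{\left(C \right)} = 5 \sqrt{62 + C}$ ($P{\left(C \right)} = 5 \sqrt{C + 62} = 5 \sqrt{62 + C}$)
$\frac{1}{P{\left(u{\left(4,-10 \right)} \right)}} = \frac{1}{5 \sqrt{62 - 10}} = \frac{1}{5 \sqrt{52}} = \frac{1}{5 \cdot 2 \sqrt{13}} = \frac{1}{10 \sqrt{13}} = \frac{\sqrt{13}}{130}$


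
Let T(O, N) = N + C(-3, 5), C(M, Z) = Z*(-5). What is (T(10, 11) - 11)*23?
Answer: -575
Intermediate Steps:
C(M, Z) = -5*Z
T(O, N) = -25 + N (T(O, N) = N - 5*5 = N - 25 = -25 + N)
(T(10, 11) - 11)*23 = ((-25 + 11) - 11)*23 = (-14 - 11)*23 = -25*23 = -575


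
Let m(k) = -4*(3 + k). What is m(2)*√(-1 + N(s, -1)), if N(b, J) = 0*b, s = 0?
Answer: -20*I ≈ -20.0*I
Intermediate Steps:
N(b, J) = 0
m(k) = -12 - 4*k
m(2)*√(-1 + N(s, -1)) = (-12 - 4*2)*√(-1 + 0) = (-12 - 8)*√(-1) = -20*I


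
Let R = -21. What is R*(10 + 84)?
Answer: -1974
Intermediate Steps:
R*(10 + 84) = -21*(10 + 84) = -21*94 = -1974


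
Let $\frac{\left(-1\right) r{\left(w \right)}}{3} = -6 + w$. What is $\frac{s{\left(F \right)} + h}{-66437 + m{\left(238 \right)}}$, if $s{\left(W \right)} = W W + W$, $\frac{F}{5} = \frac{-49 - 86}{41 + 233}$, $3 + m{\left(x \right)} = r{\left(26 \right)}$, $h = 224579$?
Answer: $- \frac{16860763679}{4992554000} \approx -3.3772$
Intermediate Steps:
$r{\left(w \right)} = 18 - 3 w$ ($r{\left(w \right)} = - 3 \left(-6 + w\right) = 18 - 3 w$)
$m{\left(x \right)} = -63$ ($m{\left(x \right)} = -3 + \left(18 - 78\right) = -3 - 60 = -63$)
$F = - \frac{675}{274}$ ($F = 5 \frac{-49 - 86}{41 + 233} = 5 \left(- \frac{135}{274}\right) = - \frac{675}{274} \approx -2.4635$)
$s{\left(W \right)} = W + W^{2}$ ($s{\left(W \right)} = W^{2} + W = W + W^{2}$)
$\frac{s{\left(F \right)} + h}{-66437 + m{\left(238 \right)}} = \frac{- \frac{675 \left(1 - \frac{675}{274}\right)}{274} + 224579}{-66437 - 63} = \frac{\left(- \frac{675}{274}\right) \left(- \frac{401}{274}\right) + 224579}{-66500} = \left(\frac{270675}{75076} + 224579\right) \left(- \frac{1}{66500}\right) = \frac{16860763679}{75076} \left(- \frac{1}{66500}\right) = - \frac{16860763679}{4992554000}$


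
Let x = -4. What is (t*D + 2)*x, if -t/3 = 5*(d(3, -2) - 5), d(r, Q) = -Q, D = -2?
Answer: 352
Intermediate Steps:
t = 45 (t = -15*(-1*(-2) - 5) = -15*(2 - 5) = -15*(-3) = -3*(-15) = 45)
(t*D + 2)*x = (45*(-2) + 2)*(-4) = (-90 + 2)*(-4) = -88*(-4) = 352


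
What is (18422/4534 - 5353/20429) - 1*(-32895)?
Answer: 1523627138253/46312543 ≈ 32899.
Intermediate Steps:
(18422/4534 - 5353/20429) - 1*(-32895) = (18422*(1/4534) - 5353*1/20429) + 32895 = (9211/2267 - 5353/20429) + 32895 = 176036268/46312543 + 32895 = 1523627138253/46312543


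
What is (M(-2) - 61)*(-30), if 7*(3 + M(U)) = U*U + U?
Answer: 13380/7 ≈ 1911.4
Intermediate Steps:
M(U) = -3 + U/7 + U**2/7 (M(U) = -3 + (U*U + U)/7 = -3 + (U**2 + U)/7 = -3 + (U + U**2)/7 = -3 + (U/7 + U**2/7) = -3 + U/7 + U**2/7)
(M(-2) - 61)*(-30) = ((-3 + (1/7)*(-2) + (1/7)*(-2)**2) - 61)*(-30) = ((-3 - 2/7 + (1/7)*4) - 61)*(-30) = ((-3 - 2/7 + 4/7) - 61)*(-30) = (-19/7 - 61)*(-30) = -446/7*(-30) = 13380/7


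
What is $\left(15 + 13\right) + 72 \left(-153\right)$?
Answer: $-10988$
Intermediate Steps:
$\left(15 + 13\right) + 72 \left(-153\right) = 28 - 11016 = -10988$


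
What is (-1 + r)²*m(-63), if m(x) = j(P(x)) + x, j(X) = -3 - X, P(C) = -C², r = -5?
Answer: 140508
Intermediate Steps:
m(x) = -3 + x + x² (m(x) = (-3 - (-1)*x²) + x = (-3 + x²) + x = -3 + x + x²)
(-1 + r)²*m(-63) = (-1 - 5)²*(-3 - 63 + (-63)²) = (-6)²*(-3 - 63 + 3969) = 36*3903 = 140508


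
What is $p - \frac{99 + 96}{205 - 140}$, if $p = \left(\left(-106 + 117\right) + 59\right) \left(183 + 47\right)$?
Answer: $16097$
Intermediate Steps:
$p = 16100$ ($p = \left(11 + 59\right) 230 = 70 \cdot 230 = 16100$)
$p - \frac{99 + 96}{205 - 140} = 16100 - \frac{99 + 96}{205 - 140} = 16100 - \frac{195}{65} = 16100 - 195 \cdot \frac{1}{65} = 16100 - 3 = 16097$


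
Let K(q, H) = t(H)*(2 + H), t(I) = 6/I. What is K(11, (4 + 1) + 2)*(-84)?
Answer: -648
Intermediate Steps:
K(q, H) = 6*(2 + H)/H (K(q, H) = (6/H)*(2 + H) = 6*(2 + H)/H)
K(11, (4 + 1) + 2)*(-84) = (6 + 12/((4 + 1) + 2))*(-84) = (6 + 12/(5 + 2))*(-84) = (6 + 12/7)*(-84) = (54/7)*(-84) = -648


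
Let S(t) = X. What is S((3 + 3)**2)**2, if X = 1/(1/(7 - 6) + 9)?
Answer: 1/100 ≈ 0.010000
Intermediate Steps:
X = 1/10 (X = 1/(1/1 + 9) = 1/(1 + 9) = 1/10 ≈ 0.10000)
S(t) = 1/10
S((3 + 3)**2)**2 = (1/10)**2 = 1/100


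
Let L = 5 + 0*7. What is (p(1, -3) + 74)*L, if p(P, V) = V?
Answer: 355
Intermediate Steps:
L = 5 (L = 5 + 0 = 5)
(p(1, -3) + 74)*L = (-3 + 74)*5 = 71*5 = 355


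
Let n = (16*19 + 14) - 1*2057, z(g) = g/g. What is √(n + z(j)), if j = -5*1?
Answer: I*√1738 ≈ 41.689*I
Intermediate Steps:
j = -5
z(g) = 1
n = -1739 (n = (304 + 14) - 2057 = 318 - 2057 = -1739)
√(n + z(j)) = √(-1739 + 1) = √(-1738) = I*√1738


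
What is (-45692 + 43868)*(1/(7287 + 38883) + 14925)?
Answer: -11025396016/405 ≈ -2.7223e+7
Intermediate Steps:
(-45692 + 43868)*(1/(7287 + 38883) + 14925) = -1824*(1/46170 + 14925) = -1824*689087251/46170 = -11025396016/405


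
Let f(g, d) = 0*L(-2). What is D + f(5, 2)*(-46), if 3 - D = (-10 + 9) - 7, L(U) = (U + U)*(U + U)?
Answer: 11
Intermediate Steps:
L(U) = 4*U**2 (L(U) = (2*U)*(2*U) = 4*U**2)
f(g, d) = 0 (f(g, d) = 0*(4*(-2)**2) = 0*(4*4) = 0*16 = 0)
D = 11 (D = 3 - ((-10 + 9) - 7) = 3 - (-1 - 7) = 3 - 1*(-8) = 3 + 8 = 11)
D + f(5, 2)*(-46) = 11 + 0*(-46) = 11 + 0 = 11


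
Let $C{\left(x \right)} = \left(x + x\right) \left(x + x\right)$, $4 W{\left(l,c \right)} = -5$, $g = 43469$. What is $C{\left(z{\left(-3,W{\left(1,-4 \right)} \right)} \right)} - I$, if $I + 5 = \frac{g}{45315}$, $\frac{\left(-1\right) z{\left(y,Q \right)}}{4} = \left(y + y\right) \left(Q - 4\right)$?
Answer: $\frac{2877866866}{45315} \approx 63508.0$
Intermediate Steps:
$W{\left(l,c \right)} = - \frac{5}{4}$ ($W{\left(l,c \right)} = \frac{1}{4} \left(-5\right) = - \frac{5}{4}$)
$z{\left(y,Q \right)} = - 8 y \left(-4 + Q\right)$ ($z{\left(y,Q \right)} = - 4 \left(y + y\right) \left(Q - 4\right) = - 4 \cdot 2 y \left(-4 + Q\right) = - 8 y \left(-4 + Q\right)$)
$C{\left(x \right)} = 4 x^{2}$ ($C{\left(x \right)} = 2 x 2 x = 4 x^{2}$)
$I = - \frac{183106}{45315}$ ($I = -5 + \frac{43469}{45315} = - \frac{183106}{45315} \approx -4.0407$)
$C{\left(z{\left(-3,W{\left(1,-4 \right)} \right)} \right)} - I = 4 \left(8 \left(-3\right) \left(4 - - \frac{5}{4}\right)\right)^{2} - - \frac{183106}{45315} = 4 \left(8 \left(-3\right) \left(4 + \frac{5}{4}\right)\right)^{2} + \frac{183106}{45315} = 4 \left(8 \left(-3\right) \frac{21}{4}\right)^{2} + \frac{183106}{45315} = 4 \left(-126\right)^{2} + \frac{183106}{45315} = 4 \cdot 15876 + \frac{183106}{45315} = 63504 + \frac{183106}{45315} = \frac{2877866866}{45315}$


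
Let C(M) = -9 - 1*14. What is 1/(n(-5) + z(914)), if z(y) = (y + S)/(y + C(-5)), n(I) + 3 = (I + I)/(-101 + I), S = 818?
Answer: -47223/45418 ≈ -1.0397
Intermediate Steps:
n(I) = -3 + 2*I/(-101 + I) (n(I) = -3 + (I + I)/(-101 + I) = -3 + (2*I)/(-101 + I) = -3 + 2*I/(-101 + I))
C(M) = -23 (C(M) = -9 - 14 = -23)
z(y) = (818 + y)/(-23 + y) (z(y) = (y + 818)/(y - 23) = (818 + y)/(-23 + y))
1/(n(-5) + z(914)) = 1/((303 - 1*(-5))/(-101 - 5) + (818 + 914)/(-23 + 914)) = 1/((303 + 5)/(-106) + 1732/891) = 1/(-1/106*308 + (1/891)*1732) = 1/(-154/53 + 1732/891) = 1/(-45418/47223) = -47223/45418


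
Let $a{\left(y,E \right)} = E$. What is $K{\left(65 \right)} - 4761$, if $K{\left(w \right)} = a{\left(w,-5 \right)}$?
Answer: $-4766$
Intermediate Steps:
$K{\left(w \right)} = -5$
$K{\left(65 \right)} - 4761 = -5 - 4761 = -4766$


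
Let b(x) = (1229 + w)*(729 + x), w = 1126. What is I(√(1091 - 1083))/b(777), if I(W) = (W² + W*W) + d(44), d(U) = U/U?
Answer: 17/3546630 ≈ 4.7933e-6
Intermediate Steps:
d(U) = 1
b(x) = 1716795 + 2355*x (b(x) = (1229 + 1126)*(729 + x) = 2355*(729 + x) = 1716795 + 2355*x)
I(W) = 1 + 2*W² (I(W) = (W² + W*W) + 1 = (W² + W²) + 1 = 2*W² + 1 = 1 + 2*W²)
I(√(1091 - 1083))/b(777) = (1 + 2*(√(1091 - 1083))²)/(1716795 + 2355*777) = (1 + 2*(√8)²)/(1716795 + 1829835) = (1 + 2*(2*√2)²)/3546630 = (1 + 2*8)*(1/3546630) = (1 + 16)*(1/3546630) = 17*(1/3546630) = 17/3546630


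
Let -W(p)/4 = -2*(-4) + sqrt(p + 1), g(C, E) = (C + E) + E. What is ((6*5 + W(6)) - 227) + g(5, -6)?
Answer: -236 - 4*sqrt(7) ≈ -246.58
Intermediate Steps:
g(C, E) = C + 2*E
W(p) = -32 - 4*sqrt(1 + p) (W(p) = -4*(-2*(-4) + sqrt(p + 1)) = -4*(8 + sqrt(1 + p)) = -32 - 4*sqrt(1 + p))
((6*5 + W(6)) - 227) + g(5, -6) = ((6*5 + (-32 - 4*sqrt(1 + 6))) - 227) + (5 + 2*(-6)) = ((30 + (-32 - 4*sqrt(7))) - 227) + (5 - 12) = ((-2 - 4*sqrt(7)) - 227) - 7 = (-229 - 4*sqrt(7)) - 7 = -236 - 4*sqrt(7)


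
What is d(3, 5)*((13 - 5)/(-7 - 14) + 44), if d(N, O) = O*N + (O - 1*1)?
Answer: 17404/21 ≈ 828.76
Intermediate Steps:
d(N, O) = -1 + O + N*O (d(N, O) = N*O + (O - 1) = N*O + (-1 + O) = -1 + O + N*O)
d(3, 5)*((13 - 5)/(-7 - 14) + 44) = (-1 + 5 + 3*5)*((13 - 5)/(-7 - 14) + 44) = (-1 + 5 + 15)*(8/(-21) + 44) = 19*(8*(-1/21) + 44) = 19*(-8/21 + 44) = 19*(916/21) = 17404/21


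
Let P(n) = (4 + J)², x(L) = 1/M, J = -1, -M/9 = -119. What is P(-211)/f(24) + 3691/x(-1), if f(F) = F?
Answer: 31624491/8 ≈ 3.9531e+6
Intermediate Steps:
M = 1071 (M = -9*(-119) = 1071)
x(L) = 1/1071
P(n) = 9 (P(n) = (4 - 1)² = 3² = 9)
P(-211)/f(24) + 3691/x(-1) = 9/24 + 3691/(1/1071) = 9*(1/24) + 3691*1071 = 3/8 + 3953061 = 31624491/8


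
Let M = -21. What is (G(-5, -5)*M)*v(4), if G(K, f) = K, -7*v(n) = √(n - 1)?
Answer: -15*√3 ≈ -25.981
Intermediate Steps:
v(n) = -√(-1 + n)/7 (v(n) = -√(n - 1)/7 = -√(-1 + n)/7)
(G(-5, -5)*M)*v(4) = (-5*(-21))*(-√(-1 + 4)/7) = 105*(-√3/7) = -15*√3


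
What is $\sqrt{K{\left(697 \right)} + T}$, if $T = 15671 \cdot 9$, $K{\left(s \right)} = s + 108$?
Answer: $2 \sqrt{35461} \approx 376.62$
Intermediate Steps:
$K{\left(s \right)} = 108 + s$
$T = 141039$
$\sqrt{K{\left(697 \right)} + T} = \sqrt{\left(108 + 697\right) + 141039} = \sqrt{805 + 141039} = \sqrt{141844} = 2 \sqrt{35461}$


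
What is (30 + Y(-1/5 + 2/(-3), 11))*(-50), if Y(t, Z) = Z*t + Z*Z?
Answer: -21220/3 ≈ -7073.3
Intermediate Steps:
Y(t, Z) = Z**2 + Z*t (Y(t, Z) = Z*t + Z**2 = Z**2 + Z*t)
(30 + Y(-1/5 + 2/(-3), 11))*(-50) = (30 + 11*(11 + (-1/5 + 2/(-3))))*(-50) = (30 + 11*(11 + (-1*1/5 + 2*(-1/3))))*(-50) = (30 + 11*(11 + (-1/5 - 2/3)))*(-50) = (30 + 11*(11 - 13/15))*(-50) = (30 + 11*(152/15))*(-50) = (30 + 1672/15)*(-50) = (2122/15)*(-50) = -21220/3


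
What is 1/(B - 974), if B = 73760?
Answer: 1/72786 ≈ 1.3739e-5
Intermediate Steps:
1/(B - 974) = 1/(73760 - 974) = 1/72786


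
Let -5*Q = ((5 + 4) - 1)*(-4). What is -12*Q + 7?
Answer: -349/5 ≈ -69.800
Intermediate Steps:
Q = 32/5 (Q = -((5 + 4) - 1)*(-4)/5 = -(9 - 1)*(-4)/5 = -8*(-4)/5 = -1/5*(-32) = 32/5 ≈ 6.4000)
-12*Q + 7 = -12*32/5 + 7 = -384/5 + 7 = -349/5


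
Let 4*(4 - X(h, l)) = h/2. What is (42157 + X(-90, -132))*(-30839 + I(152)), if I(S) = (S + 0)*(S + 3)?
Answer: -1227887231/4 ≈ -3.0697e+8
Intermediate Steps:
X(h, l) = 4 - h/8 (X(h, l) = 4 - h/(4*2) = 4 - h/8)
I(S) = S*(3 + S)
(42157 + X(-90, -132))*(-30839 + I(152)) = (42157 + (4 - ⅛*(-90)))*(-30839 + 152*(3 + 152)) = (42157 + (4 + 45/4))*(-30839 + 152*155) = (42157 + 61/4)*(-30839 + 23560) = (168689/4)*(-7279) = -1227887231/4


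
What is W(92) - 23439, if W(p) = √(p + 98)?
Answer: -23439 + √190 ≈ -23425.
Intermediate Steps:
W(p) = √(98 + p)
W(92) - 23439 = √(98 + 92) - 23439 = √190 - 23439 = -23439 + √190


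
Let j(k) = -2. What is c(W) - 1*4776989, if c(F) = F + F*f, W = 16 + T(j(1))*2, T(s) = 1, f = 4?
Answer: -4776899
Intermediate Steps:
W = 18 (W = 16 + 1*2 = 16 + 2 = 18)
c(F) = 5*F (c(F) = F + F*4 = F + 4*F = 5*F)
c(W) - 1*4776989 = 5*18 - 1*4776989 = 90 - 4776989 = -4776899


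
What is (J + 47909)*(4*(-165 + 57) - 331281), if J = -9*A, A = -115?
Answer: -16235361072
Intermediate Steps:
J = 1035 (J = -9*(-115) = 1035)
(J + 47909)*(4*(-165 + 57) - 331281) = (1035 + 47909)*(4*(-165 + 57) - 331281) = 48944*(4*(-108) - 331281) = 48944*(-432 - 331281) = 48944*(-331713) = -16235361072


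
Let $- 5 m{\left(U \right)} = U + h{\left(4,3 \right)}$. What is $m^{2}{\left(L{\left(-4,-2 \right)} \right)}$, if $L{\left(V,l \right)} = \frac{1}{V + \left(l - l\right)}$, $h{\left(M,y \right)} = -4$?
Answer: $\frac{289}{400} \approx 0.7225$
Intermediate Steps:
$L{\left(V,l \right)} = \frac{1}{V}$ ($L{\left(V,l \right)} = \frac{1}{V + 0} = \frac{1}{V}$)
$m{\left(U \right)} = \frac{4}{5} - \frac{U}{5}$ ($m{\left(U \right)} = - \frac{U - 4}{5} = - \frac{-4 + U}{5} = \frac{4}{5} - \frac{U}{5}$)
$m^{2}{\left(L{\left(-4,-2 \right)} \right)} = \left(\frac{4}{5} - \frac{1}{5 \left(-4\right)}\right)^{2} = \left(\frac{4}{5} - - \frac{1}{20}\right)^{2} = \left(\frac{4}{5} + \frac{1}{20}\right)^{2} = \left(\frac{17}{20}\right)^{2} = \frac{289}{400}$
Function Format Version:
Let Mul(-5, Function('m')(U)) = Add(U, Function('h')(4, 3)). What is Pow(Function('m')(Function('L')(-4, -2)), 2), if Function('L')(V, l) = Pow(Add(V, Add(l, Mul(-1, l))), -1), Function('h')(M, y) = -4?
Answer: Rational(289, 400) ≈ 0.72250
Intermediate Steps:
Function('L')(V, l) = Pow(V, -1) (Function('L')(V, l) = Pow(Add(V, 0), -1) = Pow(V, -1))
Function('m')(U) = Add(Rational(4, 5), Mul(Rational(-1, 5), U)) (Function('m')(U) = Mul(Rational(-1, 5), Add(U, -4)) = Mul(Rational(-1, 5), Add(-4, U)) = Add(Rational(4, 5), Mul(Rational(-1, 5), U)))
Pow(Function('m')(Function('L')(-4, -2)), 2) = Pow(Add(Rational(4, 5), Mul(Rational(-1, 5), Pow(-4, -1))), 2) = Pow(Add(Rational(4, 5), Mul(Rational(-1, 5), Rational(-1, 4))), 2) = Pow(Add(Rational(4, 5), Rational(1, 20)), 2) = Pow(Rational(17, 20), 2) = Rational(289, 400)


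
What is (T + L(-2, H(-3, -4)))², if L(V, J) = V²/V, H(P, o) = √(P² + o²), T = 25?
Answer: 529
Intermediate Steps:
L(V, J) = V
(T + L(-2, H(-3, -4)))² = (25 - 2)² = 23² = 529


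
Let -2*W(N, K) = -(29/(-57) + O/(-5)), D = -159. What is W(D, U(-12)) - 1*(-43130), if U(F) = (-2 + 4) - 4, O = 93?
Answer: 12289327/285 ≈ 43120.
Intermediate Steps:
U(F) = -2 (U(F) = 2 - 4 = -2)
W(N, K) = -2723/285 (W(N, K) = -(-1)*(29/(-57) + 93/(-5))/2 = -(-1)*(29*(-1/57) + 93*(-⅕))/2 = -(-1)*(-29/57 - 93/5)/2 = -(-1)*(-5446)/(2*285) = -½*5446/285 = -2723/285)
W(D, U(-12)) - 1*(-43130) = -2723/285 - 1*(-43130) = -2723/285 + 43130 = 12289327/285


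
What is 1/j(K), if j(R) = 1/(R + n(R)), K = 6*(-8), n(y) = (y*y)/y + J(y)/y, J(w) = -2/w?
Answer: -110593/1152 ≈ -96.001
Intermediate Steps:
n(y) = y - 2/y² (n(y) = (y*y)/y + (-2/y)/y = y²/y - 2/y² = y - 2/y²)
K = -48
j(R) = 1/(-2/R² + 2*R) (j(R) = 1/(R + (R - 2/R²)) = 1/(-2/R² + 2*R))
1/j(K) = 1/((½)*(-48)²/(-1 + (-48)³)) = 1/((½)*2304/(-1 - 110592)) = 1/((½)*2304/(-110593)) = 1/((½)*2304*(-1/110593)) = 1/(-1152/110593) = -110593/1152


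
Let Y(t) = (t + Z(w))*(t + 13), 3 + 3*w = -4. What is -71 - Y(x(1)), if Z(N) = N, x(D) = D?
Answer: -157/3 ≈ -52.333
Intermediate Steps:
w = -7/3 (w = -1 + (⅓)*(-4) = -1 - 4/3 = -7/3 ≈ -2.3333)
Y(t) = (13 + t)*(-7/3 + t) (Y(t) = (t - 7/3)*(t + 13) = (-7/3 + t)*(13 + t) = (13 + t)*(-7/3 + t))
-71 - Y(x(1)) = -71 - (-91/3 + 1² + (32/3)*1) = -71 - (-91/3 + 1 + 32/3) = -71 - 1*(-56/3) = -71 + 56/3 = -157/3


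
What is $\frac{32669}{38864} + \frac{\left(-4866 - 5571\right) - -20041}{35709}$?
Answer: $\frac{219975311}{198256368} \approx 1.1096$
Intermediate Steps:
$\frac{32669}{38864} + \frac{\left(-4866 - 5571\right) - -20041}{35709} = 32669 \cdot \frac{1}{38864} + \left(-10437 + 20041\right) \frac{1}{35709} = \frac{4667}{5552} + 9604 \cdot \frac{1}{35709} = \frac{4667}{5552} + \frac{9604}{35709} = \frac{219975311}{198256368}$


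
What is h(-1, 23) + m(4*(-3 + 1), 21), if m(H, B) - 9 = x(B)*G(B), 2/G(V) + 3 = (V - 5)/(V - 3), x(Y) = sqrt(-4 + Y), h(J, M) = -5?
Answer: 4 - 18*sqrt(17)/19 ≈ 0.093900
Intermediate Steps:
G(V) = 2/(-3 + (-5 + V)/(-3 + V)) (G(V) = 2/(-3 + (V - 5)/(V - 3)) = 2/(-3 + (-5 + V)/(-3 + V)))
m(H, B) = 9 + sqrt(-4 + B)*(3 - B)/(-2 + B) (m(H, B) = 9 + sqrt(-4 + B)*((3 - B)/(-2 + B)) = 9 + sqrt(-4 + B)*(3 - B)/(-2 + B))
h(-1, 23) + m(4*(-3 + 1), 21) = -5 + (-18 + 9*21 + sqrt(-4 + 21)*(3 - 1*21))/(-2 + 21) = -5 + (-18 + 189 + sqrt(17)*(3 - 21))/19 = -5 + (-18 + 189 + sqrt(17)*(-18))/19 = -5 + (-18 + 189 - 18*sqrt(17))/19 = -5 + (171 - 18*sqrt(17))/19 = -5 + (9 - 18*sqrt(17)/19) = 4 - 18*sqrt(17)/19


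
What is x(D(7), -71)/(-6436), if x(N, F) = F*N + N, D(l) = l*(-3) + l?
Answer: -245/1609 ≈ -0.15227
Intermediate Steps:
D(l) = -2*l (D(l) = -3*l + l = -2*l)
x(N, F) = N + F*N
x(D(7), -71)/(-6436) = ((-2*7)*(1 - 71))/(-6436) = -14*(-70)*(-1/6436) = 980*(-1/6436) = -245/1609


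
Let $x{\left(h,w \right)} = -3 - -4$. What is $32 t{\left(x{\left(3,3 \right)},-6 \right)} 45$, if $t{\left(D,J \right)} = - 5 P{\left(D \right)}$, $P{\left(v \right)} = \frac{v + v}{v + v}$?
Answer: $-7200$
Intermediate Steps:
$x{\left(h,w \right)} = 1$ ($x{\left(h,w \right)} = -3 + 4 = 1$)
$P{\left(v \right)} = 1$ ($P{\left(v \right)} = \frac{2 v}{2 v} = 2 v \frac{1}{2 v} = 1$)
$t{\left(D,J \right)} = -5$ ($t{\left(D,J \right)} = \left(-5\right) 1 = -5$)
$32 t{\left(x{\left(3,3 \right)},-6 \right)} 45 = 32 \left(-5\right) 45 = \left(-160\right) 45 = -7200$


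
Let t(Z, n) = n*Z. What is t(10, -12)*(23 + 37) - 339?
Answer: -7539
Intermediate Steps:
t(Z, n) = Z*n
t(10, -12)*(23 + 37) - 339 = (10*(-12))*(23 + 37) - 339 = -120*60 - 339 = -7200 - 339 = -7539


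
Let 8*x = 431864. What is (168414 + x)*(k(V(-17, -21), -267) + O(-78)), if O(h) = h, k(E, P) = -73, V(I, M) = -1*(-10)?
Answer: -33581947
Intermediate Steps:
V(I, M) = 10
x = 53983 (x = (1/8)*431864 = 53983)
(168414 + x)*(k(V(-17, -21), -267) + O(-78)) = (168414 + 53983)*(-73 - 78) = 222397*(-151) = -33581947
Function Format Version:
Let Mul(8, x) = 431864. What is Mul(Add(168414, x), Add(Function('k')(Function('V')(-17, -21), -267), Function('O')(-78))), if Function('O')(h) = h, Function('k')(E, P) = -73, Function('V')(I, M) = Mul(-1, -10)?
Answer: -33581947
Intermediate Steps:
Function('V')(I, M) = 10
x = 53983 (x = Mul(Rational(1, 8), 431864) = 53983)
Mul(Add(168414, x), Add(Function('k')(Function('V')(-17, -21), -267), Function('O')(-78))) = Mul(Add(168414, 53983), Add(-73, -78)) = Mul(222397, -151) = -33581947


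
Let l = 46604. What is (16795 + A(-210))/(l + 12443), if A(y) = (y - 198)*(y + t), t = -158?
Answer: 166939/59047 ≈ 2.8272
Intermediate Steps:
A(y) = (-198 + y)*(-158 + y) (A(y) = (y - 198)*(y - 158) = (-198 + y)*(-158 + y))
(16795 + A(-210))/(l + 12443) = (16795 + (31284 + (-210)² - 356*(-210)))/(46604 + 12443) = (16795 + (31284 + 44100 + 74760))/59047 = (16795 + 150144)*(1/59047) = 166939*(1/59047) = 166939/59047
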